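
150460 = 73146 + 77314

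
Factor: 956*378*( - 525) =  - 189718200 = - 2^3*  3^4 * 5^2*7^2*239^1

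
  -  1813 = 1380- 3193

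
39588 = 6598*6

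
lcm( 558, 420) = 39060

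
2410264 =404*5966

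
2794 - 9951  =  -7157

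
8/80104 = 1/10013 = 0.00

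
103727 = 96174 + 7553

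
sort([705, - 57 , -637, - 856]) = [ - 856, - 637, - 57,  705] 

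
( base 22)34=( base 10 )70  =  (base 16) 46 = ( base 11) 64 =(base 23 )31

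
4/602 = 2/301 = 0.01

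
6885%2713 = 1459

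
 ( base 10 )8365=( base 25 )d9f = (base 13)3A66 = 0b10000010101101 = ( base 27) bcm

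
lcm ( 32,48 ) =96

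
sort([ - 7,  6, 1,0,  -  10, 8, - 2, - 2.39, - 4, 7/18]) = [ - 10, - 7, - 4, - 2.39,-2 , 0, 7/18, 1, 6 , 8 ]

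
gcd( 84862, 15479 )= 1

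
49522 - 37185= 12337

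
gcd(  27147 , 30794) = 1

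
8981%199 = 26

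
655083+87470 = 742553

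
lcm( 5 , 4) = 20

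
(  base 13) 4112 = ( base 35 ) 7bc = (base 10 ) 8972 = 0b10001100001100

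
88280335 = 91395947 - 3115612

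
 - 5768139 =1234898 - 7003037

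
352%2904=352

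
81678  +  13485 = 95163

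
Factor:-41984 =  - 2^10*41^1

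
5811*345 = 2004795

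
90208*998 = 90027584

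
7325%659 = 76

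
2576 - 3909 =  - 1333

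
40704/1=40704 = 40704.00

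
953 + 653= 1606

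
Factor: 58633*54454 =2^1*17^1*19^1*1433^1 * 3449^1= 3192801382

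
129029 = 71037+57992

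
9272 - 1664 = 7608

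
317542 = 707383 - 389841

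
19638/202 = 97 + 22/101 = 97.22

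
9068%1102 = 252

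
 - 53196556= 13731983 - 66928539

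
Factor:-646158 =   -  2^1  *  3^1 *107693^1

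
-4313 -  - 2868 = - 1445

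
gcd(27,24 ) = 3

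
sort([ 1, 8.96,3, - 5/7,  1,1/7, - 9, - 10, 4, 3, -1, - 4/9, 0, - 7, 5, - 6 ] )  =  [ - 10, - 9,-7, - 6,-1, - 5/7, - 4/9, 0, 1/7,1,1, 3, 3,4 , 5 , 8.96 ] 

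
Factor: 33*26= 2^1*3^1*11^1*13^1 = 858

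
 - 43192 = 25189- 68381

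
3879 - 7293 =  - 3414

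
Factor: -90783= - 3^2 * 7^1* 11^1*131^1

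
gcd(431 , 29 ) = 1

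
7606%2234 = 904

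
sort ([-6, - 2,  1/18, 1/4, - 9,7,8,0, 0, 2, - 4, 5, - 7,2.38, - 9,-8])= [ - 9, - 9, - 8 , -7, - 6, - 4, - 2,0, 0,1/18,1/4, 2,2.38, 5, 7,8 ] 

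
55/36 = 55/36 = 1.53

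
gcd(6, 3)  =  3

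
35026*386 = 13520036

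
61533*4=246132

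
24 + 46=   70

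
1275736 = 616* 2071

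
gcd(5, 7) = 1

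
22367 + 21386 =43753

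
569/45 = 12+29/45 = 12.64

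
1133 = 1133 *1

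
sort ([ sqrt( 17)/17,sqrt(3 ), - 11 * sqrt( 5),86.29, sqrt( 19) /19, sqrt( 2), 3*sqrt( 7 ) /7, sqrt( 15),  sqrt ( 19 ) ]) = [  -  11*sqrt( 5), sqrt( 19 )/19,sqrt( 17 )/17, 3*sqrt( 7)/7, sqrt( 2 ),sqrt( 3 ) , sqrt( 15), sqrt( 19), 86.29]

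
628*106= 66568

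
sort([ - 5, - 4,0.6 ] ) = [ - 5, - 4, 0.6]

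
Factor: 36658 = 2^1*18329^1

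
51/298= 51/298 = 0.17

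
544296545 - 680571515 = -136274970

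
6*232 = 1392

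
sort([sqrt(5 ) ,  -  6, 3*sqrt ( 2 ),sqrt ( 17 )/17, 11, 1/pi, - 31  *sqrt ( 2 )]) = [ - 31*sqrt( 2), - 6,sqrt (17 )/17, 1/pi, sqrt( 5 ), 3*sqrt(2 ),11]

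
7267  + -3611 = 3656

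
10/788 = 5/394 = 0.01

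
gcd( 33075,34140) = 15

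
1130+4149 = 5279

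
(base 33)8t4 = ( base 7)40126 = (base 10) 9673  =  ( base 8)22711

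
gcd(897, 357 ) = 3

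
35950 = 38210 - 2260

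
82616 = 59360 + 23256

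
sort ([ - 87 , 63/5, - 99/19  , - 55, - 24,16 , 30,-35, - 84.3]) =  [ - 87, - 84.3, - 55, - 35,  -  24, - 99/19, 63/5,16,30]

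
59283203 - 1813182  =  57470021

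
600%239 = 122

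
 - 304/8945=-304/8945  =  - 0.03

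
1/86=1/86  =  0.01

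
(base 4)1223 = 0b1101011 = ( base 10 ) 107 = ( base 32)3b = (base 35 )32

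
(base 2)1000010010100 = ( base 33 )3TK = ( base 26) 676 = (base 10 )4244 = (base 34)3ms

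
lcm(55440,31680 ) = 221760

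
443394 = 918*483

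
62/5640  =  31/2820 = 0.01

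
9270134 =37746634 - 28476500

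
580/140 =4 + 1/7 = 4.14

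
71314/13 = 71314/13 = 5485.69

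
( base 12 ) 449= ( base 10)633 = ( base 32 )JP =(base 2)1001111001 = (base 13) 399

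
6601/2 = 3300 + 1/2 = 3300.50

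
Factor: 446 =2^1*223^1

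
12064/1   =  12064 = 12064.00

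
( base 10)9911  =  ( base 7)40616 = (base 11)74a0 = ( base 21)119K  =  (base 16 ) 26B7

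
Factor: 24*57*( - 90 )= -2^4*3^4*5^1*19^1 = - 123120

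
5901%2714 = 473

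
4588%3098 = 1490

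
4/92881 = 4/92881 = 0.00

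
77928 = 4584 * 17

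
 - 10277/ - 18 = 10277/18 = 570.94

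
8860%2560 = 1180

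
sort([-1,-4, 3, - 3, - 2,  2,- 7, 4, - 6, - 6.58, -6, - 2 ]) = [ - 7, - 6.58, - 6,- 6, - 4, - 3, - 2, - 2, - 1, 2,3,4 ]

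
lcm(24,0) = 0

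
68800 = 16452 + 52348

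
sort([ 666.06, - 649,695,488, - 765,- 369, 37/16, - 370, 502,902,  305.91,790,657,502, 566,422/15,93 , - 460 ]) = [ - 765, - 649, - 460, - 370,-369,37/16,422/15,93,305.91,488,502,502,566,657,  666.06 , 695,790,902]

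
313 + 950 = 1263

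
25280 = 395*64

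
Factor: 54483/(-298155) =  - 5^( - 1)*127^1 *139^( - 1) = -127/695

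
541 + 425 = 966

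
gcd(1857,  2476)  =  619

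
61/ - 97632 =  - 61/97632 = -  0.00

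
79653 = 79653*1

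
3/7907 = 3/7907 = 0.00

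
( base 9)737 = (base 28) LD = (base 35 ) h6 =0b1001011001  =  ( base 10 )601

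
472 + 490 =962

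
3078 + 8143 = 11221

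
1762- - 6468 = 8230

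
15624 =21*744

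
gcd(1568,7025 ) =1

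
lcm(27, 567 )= 567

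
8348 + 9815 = 18163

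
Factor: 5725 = 5^2 * 229^1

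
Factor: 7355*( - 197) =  - 5^1*197^1*1471^1   =  - 1448935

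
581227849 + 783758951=1364986800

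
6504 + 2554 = 9058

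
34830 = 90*387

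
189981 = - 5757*( - 33)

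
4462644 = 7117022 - 2654378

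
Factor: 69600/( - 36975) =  - 2^5*17^( - 1) = - 32/17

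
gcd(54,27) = 27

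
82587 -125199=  - 42612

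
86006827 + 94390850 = 180397677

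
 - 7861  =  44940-52801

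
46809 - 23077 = 23732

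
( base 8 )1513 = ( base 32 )qb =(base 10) 843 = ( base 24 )1B3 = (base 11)6a7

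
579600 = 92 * 6300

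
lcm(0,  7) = 0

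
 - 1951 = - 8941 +6990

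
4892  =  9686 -4794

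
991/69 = 991/69  =  14.36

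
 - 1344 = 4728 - 6072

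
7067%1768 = 1763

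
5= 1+4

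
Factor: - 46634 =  -2^1*7^1*3331^1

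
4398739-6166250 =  - 1767511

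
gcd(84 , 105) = 21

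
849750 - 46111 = 803639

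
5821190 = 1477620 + 4343570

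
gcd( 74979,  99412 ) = 1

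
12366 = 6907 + 5459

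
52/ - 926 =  - 26/463   =  - 0.06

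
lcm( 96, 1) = 96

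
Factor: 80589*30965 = 3^1* 5^1*11^1*563^1*26863^1 = 2495438385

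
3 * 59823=179469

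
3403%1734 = 1669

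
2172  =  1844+328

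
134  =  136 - 2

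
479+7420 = 7899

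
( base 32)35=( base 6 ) 245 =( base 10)101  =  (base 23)49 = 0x65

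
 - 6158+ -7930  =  - 14088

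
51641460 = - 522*(  -  98930 ) 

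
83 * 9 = 747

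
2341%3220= 2341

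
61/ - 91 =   -  61/91   =  - 0.67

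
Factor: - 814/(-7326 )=1/9 = 3^( - 2)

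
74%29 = 16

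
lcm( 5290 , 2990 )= 68770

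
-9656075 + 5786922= - 3869153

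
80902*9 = 728118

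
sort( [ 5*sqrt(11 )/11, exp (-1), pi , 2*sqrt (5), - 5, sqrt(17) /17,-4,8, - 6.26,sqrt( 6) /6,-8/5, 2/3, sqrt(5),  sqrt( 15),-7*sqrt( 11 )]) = [ - 7*sqrt( 11), - 6.26,  -  5,-4, - 8/5, sqrt ( 17)/17, exp ( - 1),sqrt(6) /6,2/3, 5*sqrt ( 11 )/11, sqrt( 5), pi, sqrt (15),  2*sqrt( 5),  8]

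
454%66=58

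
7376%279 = 122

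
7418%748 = 686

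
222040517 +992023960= 1214064477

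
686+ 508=1194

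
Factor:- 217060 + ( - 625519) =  - 842579 = - 59^1*14281^1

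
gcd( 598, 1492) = 2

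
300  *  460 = 138000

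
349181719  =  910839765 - 561658046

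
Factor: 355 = 5^1*71^1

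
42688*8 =341504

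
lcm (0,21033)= 0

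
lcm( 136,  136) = 136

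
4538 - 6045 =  - 1507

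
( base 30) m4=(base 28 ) NK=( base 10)664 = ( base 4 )22120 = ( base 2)1010011000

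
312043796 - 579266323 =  - 267222527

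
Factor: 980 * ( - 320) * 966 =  -302937600 = - 2^9 *3^1*5^2 * 7^3*23^1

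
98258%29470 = 9848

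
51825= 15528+36297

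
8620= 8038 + 582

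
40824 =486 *84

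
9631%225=181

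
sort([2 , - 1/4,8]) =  [ - 1/4, 2 , 8] 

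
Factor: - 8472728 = -2^3* 11^1*96281^1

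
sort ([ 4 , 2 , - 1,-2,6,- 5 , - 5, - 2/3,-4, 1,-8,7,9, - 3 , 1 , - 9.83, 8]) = [-9.83, - 8 ,-5, - 5, - 4 ,-3, - 2, -1,  -  2/3,  1,1, 2,4 , 6,  7, 8,  9]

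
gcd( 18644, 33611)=1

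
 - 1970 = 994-2964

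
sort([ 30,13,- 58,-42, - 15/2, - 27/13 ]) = [ - 58 ,- 42, - 15/2, - 27/13, 13,30 ]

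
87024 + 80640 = 167664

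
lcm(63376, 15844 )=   63376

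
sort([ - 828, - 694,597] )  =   [ - 828, - 694,597]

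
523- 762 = - 239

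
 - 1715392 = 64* ( - 26803 )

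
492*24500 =12054000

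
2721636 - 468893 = 2252743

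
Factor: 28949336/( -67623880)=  - 3618667/8452985 = - 5^ (- 1 ) * 13^1*251^1*1109^1*1690597^( - 1 )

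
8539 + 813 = 9352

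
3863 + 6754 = 10617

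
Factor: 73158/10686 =13^( - 1 )*89^1 = 89/13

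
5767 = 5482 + 285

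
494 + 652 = 1146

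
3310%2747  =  563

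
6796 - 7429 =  - 633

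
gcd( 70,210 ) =70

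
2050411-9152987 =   -  7102576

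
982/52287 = 982/52287 = 0.02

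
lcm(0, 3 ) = 0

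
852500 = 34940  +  817560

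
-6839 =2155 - 8994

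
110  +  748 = 858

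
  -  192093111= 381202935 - 573296046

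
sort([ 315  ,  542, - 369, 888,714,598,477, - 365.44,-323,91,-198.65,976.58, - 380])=[ - 380, - 369, - 365.44,- 323, - 198.65,91, 315,477, 542,598, 714, 888, 976.58]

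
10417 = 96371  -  85954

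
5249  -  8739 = -3490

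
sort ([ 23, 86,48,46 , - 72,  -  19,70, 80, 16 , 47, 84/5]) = [  -  72,-19,16,84/5, 23,  46,  47 , 48, 70,80,86]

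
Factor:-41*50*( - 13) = 26650  =  2^1 * 5^2 * 13^1 * 41^1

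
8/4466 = 4/2233 = 0.00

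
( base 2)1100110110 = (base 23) 1ch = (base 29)sa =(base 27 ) 13c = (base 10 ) 822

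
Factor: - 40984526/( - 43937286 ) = 20492263/21968643=3^( - 1 )*11^1*1213^(-1 ) * 6037^( - 1)*1862933^1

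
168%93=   75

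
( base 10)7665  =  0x1DF1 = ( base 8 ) 16761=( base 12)4529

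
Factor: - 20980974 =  - 2^1*3^1*7^1*109^1 *4583^1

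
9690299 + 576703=10267002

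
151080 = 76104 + 74976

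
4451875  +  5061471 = 9513346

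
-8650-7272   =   - 15922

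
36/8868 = 3/739 = 0.00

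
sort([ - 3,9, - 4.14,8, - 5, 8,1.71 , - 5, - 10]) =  [-10, - 5,-5,-4.14, - 3,1.71, 8,  8,  9]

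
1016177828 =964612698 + 51565130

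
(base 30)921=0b1111111100001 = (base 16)1FE1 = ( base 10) 8161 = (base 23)F9J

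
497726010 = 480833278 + 16892732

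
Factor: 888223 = 7^2*18127^1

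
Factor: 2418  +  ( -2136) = 282=2^1 * 3^1*47^1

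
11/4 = 2 + 3/4=2.75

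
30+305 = 335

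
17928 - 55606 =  - 37678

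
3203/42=3203/42 = 76.26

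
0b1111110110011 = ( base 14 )2D59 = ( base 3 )102010120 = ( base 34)70N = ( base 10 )8115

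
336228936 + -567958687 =  -  231729751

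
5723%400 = 123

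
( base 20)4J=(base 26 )3L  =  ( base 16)63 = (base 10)99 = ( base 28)3F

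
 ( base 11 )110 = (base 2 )10000100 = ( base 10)132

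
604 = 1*604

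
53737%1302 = 355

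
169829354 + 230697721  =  400527075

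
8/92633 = 8/92633 = 0.00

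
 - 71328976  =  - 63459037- 7869939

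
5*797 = 3985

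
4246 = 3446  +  800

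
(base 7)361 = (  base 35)5f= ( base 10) 190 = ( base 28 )6M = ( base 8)276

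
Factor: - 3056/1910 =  - 8/5 = - 2^3*5^( - 1) 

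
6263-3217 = 3046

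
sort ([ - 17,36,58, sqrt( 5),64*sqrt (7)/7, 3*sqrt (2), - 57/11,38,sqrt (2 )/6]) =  [ - 17,  -  57/11, sqrt (2 ) /6,sqrt(5), 3*sqrt( 2),64*sqrt(7 ) /7,36,38,58 ] 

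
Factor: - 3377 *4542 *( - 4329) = 66399647886= 2^1*  3^3*11^1 * 13^1 * 37^1* 307^1*757^1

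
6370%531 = 529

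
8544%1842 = 1176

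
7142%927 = 653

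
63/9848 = 63/9848  =  0.01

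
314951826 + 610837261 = 925789087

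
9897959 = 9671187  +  226772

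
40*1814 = 72560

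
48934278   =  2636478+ 46297800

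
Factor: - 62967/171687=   -  139/379 =- 139^1*379^(-1)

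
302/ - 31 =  -302/31  =  -9.74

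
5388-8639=-3251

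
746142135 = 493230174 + 252911961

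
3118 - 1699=1419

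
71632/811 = 71632/811=   88.33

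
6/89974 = 3/44987 =0.00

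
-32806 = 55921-88727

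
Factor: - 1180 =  - 2^2*5^1*59^1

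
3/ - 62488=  - 3/62488 = - 0.00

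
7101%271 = 55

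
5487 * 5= 27435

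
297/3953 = 297/3953 = 0.08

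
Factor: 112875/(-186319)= -3^1*5^3 * 619^( -1 ) = - 375/619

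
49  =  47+2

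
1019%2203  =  1019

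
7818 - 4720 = 3098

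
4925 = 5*985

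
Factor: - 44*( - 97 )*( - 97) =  - 413996 = - 2^2*11^1*97^2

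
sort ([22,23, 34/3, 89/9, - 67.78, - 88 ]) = [ - 88 ,-67.78, 89/9,34/3,  22,23]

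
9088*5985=54391680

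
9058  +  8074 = 17132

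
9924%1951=169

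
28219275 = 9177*3075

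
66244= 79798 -13554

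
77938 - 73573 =4365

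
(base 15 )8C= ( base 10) 132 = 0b10000100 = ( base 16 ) 84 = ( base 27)4O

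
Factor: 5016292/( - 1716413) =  - 2^2*17^1*71^1 * 1039^1*1716413^(-1 ) 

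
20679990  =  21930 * 943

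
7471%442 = 399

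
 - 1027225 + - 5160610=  - 6187835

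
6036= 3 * 2012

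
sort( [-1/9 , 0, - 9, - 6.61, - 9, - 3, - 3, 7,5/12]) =[ - 9 , - 9,-6.61,- 3,- 3, - 1/9,0,5/12,7 ] 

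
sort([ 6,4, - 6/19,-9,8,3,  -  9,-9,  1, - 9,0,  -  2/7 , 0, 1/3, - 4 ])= [-9,  -  9,-9, - 9, - 4, - 6/19,-2/7 , 0, 0, 1/3, 1,  3, 4,6 , 8] 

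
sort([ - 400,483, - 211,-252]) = [ - 400,- 252 ,-211, 483]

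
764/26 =29 + 5/13 = 29.38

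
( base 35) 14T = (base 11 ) 1058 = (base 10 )1394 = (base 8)2562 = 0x572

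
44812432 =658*68104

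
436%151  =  134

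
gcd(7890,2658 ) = 6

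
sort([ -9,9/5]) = [ - 9, 9/5] 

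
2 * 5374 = 10748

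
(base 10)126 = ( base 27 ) 4i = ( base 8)176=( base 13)99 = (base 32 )3u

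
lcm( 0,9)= 0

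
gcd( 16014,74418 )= 942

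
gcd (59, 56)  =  1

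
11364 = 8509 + 2855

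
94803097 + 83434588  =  178237685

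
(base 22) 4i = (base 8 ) 152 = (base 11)97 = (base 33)37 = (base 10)106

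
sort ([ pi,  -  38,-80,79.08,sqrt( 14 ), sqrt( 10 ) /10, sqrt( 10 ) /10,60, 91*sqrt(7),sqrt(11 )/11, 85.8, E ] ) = [-80 , - 38,sqrt( 11 ) /11, sqrt( 10 ) /10, sqrt(10)/10,E,pi,sqrt ( 14 ),60, 79.08, 85.8, 91*sqrt( 7 )] 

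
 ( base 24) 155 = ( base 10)701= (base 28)P1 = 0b1010111101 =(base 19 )1HH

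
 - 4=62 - 66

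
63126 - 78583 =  - 15457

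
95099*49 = 4659851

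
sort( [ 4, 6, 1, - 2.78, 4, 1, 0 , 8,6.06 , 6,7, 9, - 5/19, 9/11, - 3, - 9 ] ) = [ - 9,-3, - 2.78, - 5/19, 0,9/11, 1,1  ,  4,4,6, 6, 6.06, 7, 8, 9 ]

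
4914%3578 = 1336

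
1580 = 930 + 650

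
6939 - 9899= - 2960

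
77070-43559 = 33511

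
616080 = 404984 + 211096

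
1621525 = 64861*25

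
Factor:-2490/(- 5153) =2^1*3^1*5^1*83^1*5153^( - 1)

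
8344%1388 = 16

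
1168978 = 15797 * 74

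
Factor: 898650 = 2^1 * 3^2*5^2*1997^1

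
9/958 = 9/958 = 0.01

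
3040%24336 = 3040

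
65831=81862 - 16031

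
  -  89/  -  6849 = 89/6849=0.01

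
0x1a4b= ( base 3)100020022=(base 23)cgf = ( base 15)1EDB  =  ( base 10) 6731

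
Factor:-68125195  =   - 5^1 * 23^1*592393^1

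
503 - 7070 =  - 6567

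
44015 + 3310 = 47325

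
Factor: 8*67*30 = 2^4*3^1*5^1*67^1 = 16080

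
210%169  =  41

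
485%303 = 182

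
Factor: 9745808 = 2^4*609113^1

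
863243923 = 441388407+421855516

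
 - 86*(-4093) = 351998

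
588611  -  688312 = -99701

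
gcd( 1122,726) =66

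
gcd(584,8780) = 4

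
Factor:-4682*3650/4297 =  - 17089300/4297 = - 2^2*5^2*73^1*2341^1*4297^( - 1 )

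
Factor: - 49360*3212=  - 2^6 * 5^1 * 11^1*73^1*617^1= - 158544320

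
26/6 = 4 +1/3=4.33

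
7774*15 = 116610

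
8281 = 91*91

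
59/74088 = 59/74088 = 0.00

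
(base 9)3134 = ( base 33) 23M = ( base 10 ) 2299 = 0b100011111011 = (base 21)54A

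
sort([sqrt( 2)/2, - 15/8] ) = [ - 15/8, sqrt ( 2)/2 ] 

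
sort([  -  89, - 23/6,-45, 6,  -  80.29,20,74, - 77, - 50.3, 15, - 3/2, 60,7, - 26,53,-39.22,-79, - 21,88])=[  -  89,-80.29 , - 79, - 77, - 50.3, - 45, - 39.22, - 26, - 21, - 23/6, - 3/2,6, 7,15,20,53,60,74, 88 ] 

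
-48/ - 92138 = 24/46069 = 0.00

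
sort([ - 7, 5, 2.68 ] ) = [ - 7, 2.68, 5 ] 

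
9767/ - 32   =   - 9767/32=   -  305.22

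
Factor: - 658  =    -  2^1*7^1*47^1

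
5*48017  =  240085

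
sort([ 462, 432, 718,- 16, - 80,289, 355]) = [- 80, - 16, 289,355, 432,  462, 718 ] 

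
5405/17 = 317 + 16/17 = 317.94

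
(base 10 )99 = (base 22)4B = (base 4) 1203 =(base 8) 143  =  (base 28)3F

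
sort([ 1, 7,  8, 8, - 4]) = [ - 4,1,7,  8, 8]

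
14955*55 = 822525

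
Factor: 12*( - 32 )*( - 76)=29184 =2^9*3^1*19^1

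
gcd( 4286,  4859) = 1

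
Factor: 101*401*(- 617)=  - 101^1 * 401^1*617^1 = -24989117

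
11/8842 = 11/8842 = 0.00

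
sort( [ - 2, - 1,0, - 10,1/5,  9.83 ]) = [ -10,-2, - 1 , 0,1/5, 9.83]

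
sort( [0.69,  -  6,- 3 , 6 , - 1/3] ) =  [- 6, - 3, - 1/3,0.69,6 ] 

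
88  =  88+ 0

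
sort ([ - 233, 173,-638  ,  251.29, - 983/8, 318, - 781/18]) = [ - 638, - 233, - 983/8,  -  781/18,173,251.29 , 318] 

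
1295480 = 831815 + 463665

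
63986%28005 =7976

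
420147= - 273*( - 1539 )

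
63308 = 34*1862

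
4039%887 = 491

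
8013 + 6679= 14692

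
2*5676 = 11352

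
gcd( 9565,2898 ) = 1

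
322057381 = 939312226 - 617254845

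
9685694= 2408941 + 7276753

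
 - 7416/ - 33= 2472/11=224.73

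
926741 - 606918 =319823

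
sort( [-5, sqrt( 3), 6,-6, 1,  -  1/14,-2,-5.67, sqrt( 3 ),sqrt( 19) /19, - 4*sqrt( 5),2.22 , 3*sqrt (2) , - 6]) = [ - 4*sqrt ( 5),-6, - 6 , - 5.67, - 5,-2,-1/14, sqrt(  19)/19 , 1, sqrt( 3),sqrt(3), 2.22  ,  3*sqrt(2), 6]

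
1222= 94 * 13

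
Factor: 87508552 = 2^3 *37^1*293^1*1009^1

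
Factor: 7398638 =2^1*13^1*17^1*19^1*881^1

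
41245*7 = 288715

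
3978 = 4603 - 625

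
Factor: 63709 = 63709^1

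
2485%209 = 186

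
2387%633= 488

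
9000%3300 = 2400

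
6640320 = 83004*80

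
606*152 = 92112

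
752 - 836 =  - 84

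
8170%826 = 736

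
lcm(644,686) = 31556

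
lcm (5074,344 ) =20296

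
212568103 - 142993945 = 69574158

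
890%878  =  12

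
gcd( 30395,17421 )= 1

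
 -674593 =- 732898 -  - 58305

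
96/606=16/101 = 0.16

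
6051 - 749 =5302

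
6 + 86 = 92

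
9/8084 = 9/8084 = 0.00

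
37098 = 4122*9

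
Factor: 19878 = 2^1*3^1*3313^1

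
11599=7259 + 4340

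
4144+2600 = 6744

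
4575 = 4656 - 81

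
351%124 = 103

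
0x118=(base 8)430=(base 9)341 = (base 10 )280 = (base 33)8g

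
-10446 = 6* (-1741)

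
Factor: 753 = 3^1*251^1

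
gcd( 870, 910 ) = 10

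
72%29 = 14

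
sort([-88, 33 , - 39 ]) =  [ - 88, - 39 , 33]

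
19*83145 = 1579755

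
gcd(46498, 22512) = 134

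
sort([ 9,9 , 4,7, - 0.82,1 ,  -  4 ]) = [  -  4, - 0.82, 1,  4,7,  9,9 ]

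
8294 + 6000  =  14294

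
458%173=112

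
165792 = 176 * 942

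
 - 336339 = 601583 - 937922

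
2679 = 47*57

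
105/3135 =7/209  =  0.03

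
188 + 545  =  733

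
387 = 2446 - 2059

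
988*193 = 190684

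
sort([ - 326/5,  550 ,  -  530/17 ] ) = [ - 326/5, - 530/17, 550 ] 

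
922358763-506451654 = 415907109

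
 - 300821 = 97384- 398205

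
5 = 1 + 4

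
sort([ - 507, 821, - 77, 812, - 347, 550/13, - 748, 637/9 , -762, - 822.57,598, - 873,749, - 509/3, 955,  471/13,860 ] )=[ - 873, - 822.57,-762, - 748, - 507, - 347 , - 509/3, -77, 471/13 , 550/13, 637/9,598, 749, 812,821, 860,955 ]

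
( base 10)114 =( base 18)66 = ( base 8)162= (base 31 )3l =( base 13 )8a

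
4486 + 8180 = 12666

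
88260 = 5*17652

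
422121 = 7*60303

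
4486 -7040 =-2554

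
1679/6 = 1679/6  =  279.83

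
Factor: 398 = 2^1* 199^1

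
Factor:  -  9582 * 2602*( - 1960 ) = 2^5*3^1*5^1 * 7^2*1301^1*1597^1 = 48867433440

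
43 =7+36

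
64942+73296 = 138238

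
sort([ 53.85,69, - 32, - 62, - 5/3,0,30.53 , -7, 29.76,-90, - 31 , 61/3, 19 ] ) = [  -  90, - 62, - 32, - 31,  -  7, - 5/3, 0 , 19,  61/3,29.76, 30.53 , 53.85, 69]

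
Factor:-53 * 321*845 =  - 14375985= -3^1*5^1*13^2 * 53^1*107^1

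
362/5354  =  181/2677  =  0.07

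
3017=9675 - 6658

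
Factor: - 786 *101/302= - 39693/151 = - 3^1* 101^1*131^1 *151^(-1 ) 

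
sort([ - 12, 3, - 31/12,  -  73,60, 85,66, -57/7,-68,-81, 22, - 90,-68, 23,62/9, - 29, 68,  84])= [-90,  -  81,-73, - 68, - 68 ,-29, - 12, - 57/7, - 31/12 , 3, 62/9, 22, 23,  60, 66,  68, 84, 85 ]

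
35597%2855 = 1337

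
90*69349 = 6241410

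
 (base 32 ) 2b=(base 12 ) 63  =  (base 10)75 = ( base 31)2d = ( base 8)113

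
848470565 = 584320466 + 264150099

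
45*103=4635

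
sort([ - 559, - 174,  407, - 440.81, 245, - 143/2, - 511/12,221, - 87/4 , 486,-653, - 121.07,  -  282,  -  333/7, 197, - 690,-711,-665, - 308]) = [ - 711, - 690,-665, -653, - 559, - 440.81, - 308, - 282,-174, - 121.07, - 143/2, - 333/7,-511/12, - 87/4, 197, 221, 245 , 407, 486 ]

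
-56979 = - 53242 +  - 3737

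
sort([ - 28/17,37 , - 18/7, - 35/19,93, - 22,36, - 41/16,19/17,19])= [ -22, - 18/7, - 41/16,-35/19, - 28/17, 19/17,19,  36 , 37, 93]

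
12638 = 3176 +9462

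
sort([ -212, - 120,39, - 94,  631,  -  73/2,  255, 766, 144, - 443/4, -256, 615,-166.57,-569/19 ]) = [-256,-212, - 166.57,-120,  -  443/4, -94,-73/2 , - 569/19,39,144,255,615 , 631, 766 ] 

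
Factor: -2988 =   -  2^2*3^2*83^1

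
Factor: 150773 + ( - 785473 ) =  - 2^2*5^2 * 11^1*577^1 =- 634700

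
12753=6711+6042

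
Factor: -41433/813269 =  - 3^1*7^1 *1973^1* 813269^( - 1)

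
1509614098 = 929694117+579919981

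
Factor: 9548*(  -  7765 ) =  - 74140220 = -2^2*5^1 *7^1*11^1*31^1*1553^1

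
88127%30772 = 26583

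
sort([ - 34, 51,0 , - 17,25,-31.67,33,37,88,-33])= [ - 34, - 33, - 31.67, - 17,0,25, 33,37,51,  88 ] 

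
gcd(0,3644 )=3644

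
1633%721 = 191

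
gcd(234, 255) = 3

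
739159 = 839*881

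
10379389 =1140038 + 9239351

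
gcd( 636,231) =3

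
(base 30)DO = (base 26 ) FO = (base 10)414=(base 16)19E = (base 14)218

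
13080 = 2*6540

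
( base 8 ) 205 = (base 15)8d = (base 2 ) 10000101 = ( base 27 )4P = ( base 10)133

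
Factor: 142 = 2^1*71^1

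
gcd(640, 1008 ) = 16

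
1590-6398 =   -  4808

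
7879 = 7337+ 542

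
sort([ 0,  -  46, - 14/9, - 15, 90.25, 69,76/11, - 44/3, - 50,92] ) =[ - 50, - 46,-15, - 44/3, - 14/9,  0,76/11,69, 90.25,  92]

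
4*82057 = 328228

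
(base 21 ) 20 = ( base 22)1k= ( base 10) 42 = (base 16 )2a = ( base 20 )22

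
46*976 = 44896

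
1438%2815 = 1438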